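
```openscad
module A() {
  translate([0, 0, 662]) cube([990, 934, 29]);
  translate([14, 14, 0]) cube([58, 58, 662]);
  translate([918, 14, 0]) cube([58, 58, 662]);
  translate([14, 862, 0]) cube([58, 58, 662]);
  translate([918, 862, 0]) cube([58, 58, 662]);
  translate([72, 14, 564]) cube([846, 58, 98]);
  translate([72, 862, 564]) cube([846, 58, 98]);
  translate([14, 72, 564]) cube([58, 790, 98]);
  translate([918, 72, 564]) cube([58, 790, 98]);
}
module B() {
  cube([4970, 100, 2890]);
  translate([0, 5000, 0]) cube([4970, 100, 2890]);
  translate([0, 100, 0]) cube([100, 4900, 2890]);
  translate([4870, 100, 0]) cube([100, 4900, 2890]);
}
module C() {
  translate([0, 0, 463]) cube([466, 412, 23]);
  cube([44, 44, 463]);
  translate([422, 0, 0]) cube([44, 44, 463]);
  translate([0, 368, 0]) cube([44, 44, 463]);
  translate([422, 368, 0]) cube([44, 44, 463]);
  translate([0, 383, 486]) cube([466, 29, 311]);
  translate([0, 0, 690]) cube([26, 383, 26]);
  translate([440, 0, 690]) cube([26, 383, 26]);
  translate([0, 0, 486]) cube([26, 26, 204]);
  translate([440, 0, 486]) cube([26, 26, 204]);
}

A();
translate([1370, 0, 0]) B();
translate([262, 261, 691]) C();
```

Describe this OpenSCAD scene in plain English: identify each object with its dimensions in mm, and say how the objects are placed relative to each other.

A is a table with a 990×934 mm rectangular top, 29 mm thick, top surface at z = 691 mm, supported by four 58×58 mm square legs, each inset 14 mm from the nearest pair of top edges, running from the floor. Four apron rails, 58 mm thick and 98 mm tall, run between adjacent legs with their top edges flush with the underside of the top and their outer faces flush with the legs' outer faces.

B is a box-shaped house frame (walls only): outside footprint 4970×5100 mm, wall height 2890 mm, wall thickness 100 mm. The two y-facing walls run the full x-width; the two x-facing walls fit between the inner faces of the y-facing walls.

C is a chair: 466×412 mm seat, 23 mm thick, top at z = 486 mm, on four 44 mm square corner legs flush with the seat edges. A 29 mm thick backrest slab spans the full seat width, extending 311 mm above the seat top, its back face flush with the seat's +y edge. Two armrests of 26×26 mm section run along each side from the seat's front edge to the front of the backrest, top faces 230 mm above the seat top and outer faces flush with the seat's x-edges; a 26×26 mm post under the front of each armrest stands on the seat at the front corner.

The house frame is on the floor beside the table on its +x side. The chair is on top of the table, centred.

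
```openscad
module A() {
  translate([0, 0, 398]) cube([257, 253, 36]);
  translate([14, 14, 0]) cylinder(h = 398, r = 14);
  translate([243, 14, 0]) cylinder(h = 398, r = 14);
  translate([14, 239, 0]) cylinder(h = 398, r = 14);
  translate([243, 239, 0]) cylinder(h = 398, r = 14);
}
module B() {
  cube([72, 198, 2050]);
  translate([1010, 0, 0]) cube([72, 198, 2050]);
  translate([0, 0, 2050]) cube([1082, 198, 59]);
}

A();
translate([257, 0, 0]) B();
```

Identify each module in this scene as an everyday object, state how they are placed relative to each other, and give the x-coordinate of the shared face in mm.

The stool's +x face and the door frame's −x face are both at x = 257 mm.

A is a stool. B is a door frame. The door frame is against the stool's +x side, with their −y faces flush. The x-coordinate of the shared face is 257 mm.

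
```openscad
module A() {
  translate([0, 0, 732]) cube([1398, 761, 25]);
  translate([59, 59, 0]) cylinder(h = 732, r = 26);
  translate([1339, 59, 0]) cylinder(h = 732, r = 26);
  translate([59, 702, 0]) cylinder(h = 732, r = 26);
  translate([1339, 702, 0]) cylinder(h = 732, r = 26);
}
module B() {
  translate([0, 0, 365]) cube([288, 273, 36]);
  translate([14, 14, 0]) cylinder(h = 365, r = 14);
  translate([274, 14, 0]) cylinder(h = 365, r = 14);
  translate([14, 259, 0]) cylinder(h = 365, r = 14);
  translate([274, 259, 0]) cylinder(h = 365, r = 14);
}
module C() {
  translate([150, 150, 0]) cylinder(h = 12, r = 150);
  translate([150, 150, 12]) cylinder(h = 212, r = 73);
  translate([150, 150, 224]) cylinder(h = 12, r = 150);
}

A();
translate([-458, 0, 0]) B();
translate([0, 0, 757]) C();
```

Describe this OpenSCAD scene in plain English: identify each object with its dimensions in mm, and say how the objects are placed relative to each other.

A is a table: top 1398 mm (x) × 761 mm (y), 25 mm thick, upper face at z = 757 mm, on four round legs of 52 mm diameter, each leg's bounding box inset 33 mm from the nearest pair of top edges, running from z = 0 to the bottom of the top.

B is a four-legged stool. The seat is a 288×273×36 mm slab whose top surface is at z = 401 mm; four round legs, each 28 mm in diameter, run from the floor (z = 0) to the underside of the seat, each leg's axis is inset half a diameter from the nearest pair of seat edges (so the leg's bounding box is flush with the corner).

C is a spool: two coaxial disc flanges of radius 150 mm and thickness 12 mm, joined by a core cylinder of radius 73 mm and height 212 mm. The lower flange rests on z = 0 and the three cylinders share a vertical axis.

The stool is on the floor beside the table on its −x side. The spool is on top of the table.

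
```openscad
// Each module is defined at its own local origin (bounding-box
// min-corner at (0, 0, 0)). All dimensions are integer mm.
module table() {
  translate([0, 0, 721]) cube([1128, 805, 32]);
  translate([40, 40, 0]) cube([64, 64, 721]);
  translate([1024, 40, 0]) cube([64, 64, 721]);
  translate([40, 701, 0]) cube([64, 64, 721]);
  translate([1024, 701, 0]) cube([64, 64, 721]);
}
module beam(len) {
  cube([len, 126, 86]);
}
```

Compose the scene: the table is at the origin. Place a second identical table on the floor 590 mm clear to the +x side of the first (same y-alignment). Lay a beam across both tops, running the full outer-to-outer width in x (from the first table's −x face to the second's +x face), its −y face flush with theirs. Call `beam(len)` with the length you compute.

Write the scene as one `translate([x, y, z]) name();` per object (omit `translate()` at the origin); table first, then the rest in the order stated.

table();
translate([1718, 0, 0]) table();
translate([0, 0, 753]) beam(2846);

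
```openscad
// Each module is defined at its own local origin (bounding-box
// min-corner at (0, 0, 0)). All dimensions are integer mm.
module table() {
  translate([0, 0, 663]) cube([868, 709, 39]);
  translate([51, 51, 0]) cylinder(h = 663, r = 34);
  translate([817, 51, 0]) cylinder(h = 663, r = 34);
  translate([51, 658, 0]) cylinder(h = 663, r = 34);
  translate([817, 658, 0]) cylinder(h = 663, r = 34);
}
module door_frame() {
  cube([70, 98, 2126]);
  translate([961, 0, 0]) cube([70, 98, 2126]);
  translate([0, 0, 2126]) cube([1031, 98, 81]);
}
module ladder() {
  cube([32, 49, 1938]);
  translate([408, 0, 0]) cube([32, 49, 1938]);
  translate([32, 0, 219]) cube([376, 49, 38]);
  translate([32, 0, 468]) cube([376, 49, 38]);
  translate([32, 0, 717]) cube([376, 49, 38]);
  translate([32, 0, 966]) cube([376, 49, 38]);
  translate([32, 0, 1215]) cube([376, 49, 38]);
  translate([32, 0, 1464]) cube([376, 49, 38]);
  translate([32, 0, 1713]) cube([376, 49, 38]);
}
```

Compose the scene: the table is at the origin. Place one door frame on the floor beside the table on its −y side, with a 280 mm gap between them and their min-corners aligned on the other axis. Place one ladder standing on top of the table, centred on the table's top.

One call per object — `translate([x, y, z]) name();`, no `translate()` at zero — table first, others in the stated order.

table();
translate([0, -378, 0]) door_frame();
translate([214, 330, 702]) ladder();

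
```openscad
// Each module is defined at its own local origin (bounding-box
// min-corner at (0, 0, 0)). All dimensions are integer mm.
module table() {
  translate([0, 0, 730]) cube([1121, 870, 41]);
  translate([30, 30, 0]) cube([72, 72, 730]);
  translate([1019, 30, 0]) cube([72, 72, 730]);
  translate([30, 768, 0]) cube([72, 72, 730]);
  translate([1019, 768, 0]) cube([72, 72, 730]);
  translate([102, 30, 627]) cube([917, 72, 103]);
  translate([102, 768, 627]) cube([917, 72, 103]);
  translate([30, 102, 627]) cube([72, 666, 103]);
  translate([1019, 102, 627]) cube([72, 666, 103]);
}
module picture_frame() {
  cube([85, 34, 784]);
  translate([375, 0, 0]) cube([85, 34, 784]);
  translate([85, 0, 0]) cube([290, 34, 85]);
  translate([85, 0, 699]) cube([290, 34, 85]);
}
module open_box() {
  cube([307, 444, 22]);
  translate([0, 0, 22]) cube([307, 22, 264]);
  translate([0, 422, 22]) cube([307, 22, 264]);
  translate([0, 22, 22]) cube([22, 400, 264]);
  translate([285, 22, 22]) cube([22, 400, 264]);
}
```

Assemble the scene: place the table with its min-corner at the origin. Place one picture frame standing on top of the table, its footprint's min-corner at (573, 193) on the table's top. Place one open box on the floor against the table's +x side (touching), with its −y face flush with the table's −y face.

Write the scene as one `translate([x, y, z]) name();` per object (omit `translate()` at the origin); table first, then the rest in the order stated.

table();
translate([573, 193, 771]) picture_frame();
translate([1121, 0, 0]) open_box();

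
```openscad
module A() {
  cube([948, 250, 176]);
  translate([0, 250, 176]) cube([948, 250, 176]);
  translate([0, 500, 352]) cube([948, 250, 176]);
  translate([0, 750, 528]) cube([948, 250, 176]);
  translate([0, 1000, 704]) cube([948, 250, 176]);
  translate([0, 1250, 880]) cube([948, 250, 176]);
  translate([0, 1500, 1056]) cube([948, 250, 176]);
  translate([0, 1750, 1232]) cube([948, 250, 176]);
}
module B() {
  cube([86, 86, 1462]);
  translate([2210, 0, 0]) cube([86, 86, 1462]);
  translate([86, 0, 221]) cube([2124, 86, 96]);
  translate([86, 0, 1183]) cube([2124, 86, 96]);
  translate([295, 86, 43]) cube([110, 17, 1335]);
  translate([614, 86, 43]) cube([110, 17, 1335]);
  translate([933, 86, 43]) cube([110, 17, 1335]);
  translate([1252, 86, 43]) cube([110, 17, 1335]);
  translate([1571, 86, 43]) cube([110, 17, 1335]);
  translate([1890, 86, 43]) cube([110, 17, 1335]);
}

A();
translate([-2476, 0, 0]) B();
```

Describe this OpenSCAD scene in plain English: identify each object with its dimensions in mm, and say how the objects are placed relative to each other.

A is a straight staircase of 8 solid steps. Each step is 948 mm wide (x), 250 mm deep (y, the going) and 176 mm tall (the rise). The first step rests on the floor; each subsequent step sits one going further in +y and one rise higher in +z, directly behind and above the previous step with no overlap.

B is a fence section. Two 86×86 mm posts, 1462 mm tall, stand on the floor with a clear span of 2124 mm between their inner faces. Two horizontal rails of 86×96 mm section span the gap between the posts with their undersides at z = 221 mm and z = 1183 mm, flush with the posts' −y face. 6 pickets, each 110 mm wide, 17 mm thick and 1335 mm tall, are fixed to the +y face of the rails with their bottoms at z = 43 mm, evenly spaced across the span with equal gaps (rounded down to the nearest mm) at the −x end and between each pair — any rounding remainder accumulates at the +x end.

The fence section is on the floor beside the staircase on its −x side.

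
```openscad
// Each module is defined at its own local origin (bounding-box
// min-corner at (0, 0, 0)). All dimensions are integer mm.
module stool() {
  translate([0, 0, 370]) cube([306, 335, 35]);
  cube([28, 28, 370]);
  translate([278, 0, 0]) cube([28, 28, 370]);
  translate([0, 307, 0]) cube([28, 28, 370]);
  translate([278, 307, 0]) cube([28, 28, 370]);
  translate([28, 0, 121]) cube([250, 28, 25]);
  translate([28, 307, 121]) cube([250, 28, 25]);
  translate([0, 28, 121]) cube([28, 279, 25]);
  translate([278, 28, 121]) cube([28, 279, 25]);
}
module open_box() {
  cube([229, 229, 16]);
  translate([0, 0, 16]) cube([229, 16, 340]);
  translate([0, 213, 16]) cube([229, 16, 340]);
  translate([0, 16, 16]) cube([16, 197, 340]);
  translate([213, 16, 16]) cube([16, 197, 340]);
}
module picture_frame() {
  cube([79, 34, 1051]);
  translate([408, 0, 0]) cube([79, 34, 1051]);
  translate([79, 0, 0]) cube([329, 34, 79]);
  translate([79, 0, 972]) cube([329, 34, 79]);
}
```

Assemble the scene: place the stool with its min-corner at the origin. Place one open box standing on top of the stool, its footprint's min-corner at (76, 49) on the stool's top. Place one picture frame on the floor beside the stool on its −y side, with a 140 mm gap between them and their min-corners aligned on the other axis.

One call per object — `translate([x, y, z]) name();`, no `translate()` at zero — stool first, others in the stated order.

stool();
translate([76, 49, 405]) open_box();
translate([0, -174, 0]) picture_frame();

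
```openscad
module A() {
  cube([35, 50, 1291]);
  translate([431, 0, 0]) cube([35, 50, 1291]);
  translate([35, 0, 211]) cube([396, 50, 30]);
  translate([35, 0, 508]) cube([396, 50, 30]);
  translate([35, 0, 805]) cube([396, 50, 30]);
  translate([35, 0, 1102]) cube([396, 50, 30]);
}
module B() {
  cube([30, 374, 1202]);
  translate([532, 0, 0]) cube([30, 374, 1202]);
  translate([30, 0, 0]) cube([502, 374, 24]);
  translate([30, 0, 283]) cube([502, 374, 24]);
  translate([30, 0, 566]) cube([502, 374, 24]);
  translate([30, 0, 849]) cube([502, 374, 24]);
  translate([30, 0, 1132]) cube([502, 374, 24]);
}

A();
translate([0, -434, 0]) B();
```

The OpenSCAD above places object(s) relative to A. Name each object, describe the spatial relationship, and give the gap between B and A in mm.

The bookshelf's nearest face is 60 mm from the ladder's −y face.

A is a ladder. B is a bookshelf. The bookshelf is on the floor beside the ladder on its −y side. The gap between the bookshelf and the ladder is 60 mm.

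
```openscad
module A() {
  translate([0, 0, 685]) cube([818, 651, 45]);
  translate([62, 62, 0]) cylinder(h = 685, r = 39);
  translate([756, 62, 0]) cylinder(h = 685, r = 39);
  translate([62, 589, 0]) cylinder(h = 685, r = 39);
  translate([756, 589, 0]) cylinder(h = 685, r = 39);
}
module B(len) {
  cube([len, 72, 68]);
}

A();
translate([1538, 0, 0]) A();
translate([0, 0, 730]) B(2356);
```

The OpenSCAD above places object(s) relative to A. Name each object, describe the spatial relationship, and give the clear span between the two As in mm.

Second table starts at x = 1538; first ends at x = 818; clear span = 1538 − 818 = 720 mm.

A is a table. B is a beam. A beam spans the tops of two tables. The clear span between the two tables is 720 mm.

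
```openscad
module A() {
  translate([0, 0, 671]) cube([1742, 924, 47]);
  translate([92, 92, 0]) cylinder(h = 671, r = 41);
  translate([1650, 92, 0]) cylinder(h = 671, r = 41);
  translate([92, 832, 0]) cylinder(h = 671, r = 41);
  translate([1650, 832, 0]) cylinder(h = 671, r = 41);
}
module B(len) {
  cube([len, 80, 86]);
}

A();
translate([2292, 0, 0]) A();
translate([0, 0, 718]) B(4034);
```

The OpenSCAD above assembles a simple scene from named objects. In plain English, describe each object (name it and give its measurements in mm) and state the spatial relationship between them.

A is a rectangular dining table. The top is 1742×924×47 mm with its upper surface at z = 718 mm. It stands on four round legs of 82 mm diameter, each leg's bounding box inset 51 mm from the nearest pair of top edges, running from the floor to the underside of the top.

B is a rectangular beam 4034 mm long (x), 80 mm deep (y), 86 mm thick (z).

The beam spans the tops of two tables placed 550 mm apart, resting at z = 718 mm.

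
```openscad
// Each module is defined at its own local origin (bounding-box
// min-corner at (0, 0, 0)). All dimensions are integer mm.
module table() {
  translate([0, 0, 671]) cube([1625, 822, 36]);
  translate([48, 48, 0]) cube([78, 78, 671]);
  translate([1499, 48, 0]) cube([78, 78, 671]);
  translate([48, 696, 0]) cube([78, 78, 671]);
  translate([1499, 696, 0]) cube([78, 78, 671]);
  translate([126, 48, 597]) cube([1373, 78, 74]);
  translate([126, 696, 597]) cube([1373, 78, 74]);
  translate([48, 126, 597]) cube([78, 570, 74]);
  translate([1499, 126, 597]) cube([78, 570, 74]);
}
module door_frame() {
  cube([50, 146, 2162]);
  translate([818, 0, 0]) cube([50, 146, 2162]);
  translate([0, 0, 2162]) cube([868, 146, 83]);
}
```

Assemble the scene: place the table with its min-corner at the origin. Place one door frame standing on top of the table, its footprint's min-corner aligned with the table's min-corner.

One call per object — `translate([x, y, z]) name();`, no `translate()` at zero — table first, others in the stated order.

table();
translate([0, 0, 707]) door_frame();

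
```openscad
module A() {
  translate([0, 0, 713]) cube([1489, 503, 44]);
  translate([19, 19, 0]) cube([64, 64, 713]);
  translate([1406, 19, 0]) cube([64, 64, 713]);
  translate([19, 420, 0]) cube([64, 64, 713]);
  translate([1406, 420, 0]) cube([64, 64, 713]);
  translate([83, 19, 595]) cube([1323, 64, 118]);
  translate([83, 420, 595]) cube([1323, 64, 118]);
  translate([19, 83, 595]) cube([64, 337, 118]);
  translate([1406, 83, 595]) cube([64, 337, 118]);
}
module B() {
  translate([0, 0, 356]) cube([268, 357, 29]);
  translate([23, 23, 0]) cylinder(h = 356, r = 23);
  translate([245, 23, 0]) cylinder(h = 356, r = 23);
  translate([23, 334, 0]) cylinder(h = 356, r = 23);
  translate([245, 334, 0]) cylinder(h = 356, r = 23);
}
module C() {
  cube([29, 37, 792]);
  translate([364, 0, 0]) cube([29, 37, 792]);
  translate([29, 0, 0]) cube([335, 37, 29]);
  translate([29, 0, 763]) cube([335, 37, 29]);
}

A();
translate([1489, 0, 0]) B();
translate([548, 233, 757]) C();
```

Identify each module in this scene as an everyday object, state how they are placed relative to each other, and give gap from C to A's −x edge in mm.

The picture frame's min-x is at 548; the table's min-x is 0; gap = 548 mm.

A is a table. B is a stool. C is a picture frame. The stool is against the table's +x side, with their −y faces flush. The picture frame is on top of the table, centred. The gap from the picture frame to the table's −x edge is 548 mm.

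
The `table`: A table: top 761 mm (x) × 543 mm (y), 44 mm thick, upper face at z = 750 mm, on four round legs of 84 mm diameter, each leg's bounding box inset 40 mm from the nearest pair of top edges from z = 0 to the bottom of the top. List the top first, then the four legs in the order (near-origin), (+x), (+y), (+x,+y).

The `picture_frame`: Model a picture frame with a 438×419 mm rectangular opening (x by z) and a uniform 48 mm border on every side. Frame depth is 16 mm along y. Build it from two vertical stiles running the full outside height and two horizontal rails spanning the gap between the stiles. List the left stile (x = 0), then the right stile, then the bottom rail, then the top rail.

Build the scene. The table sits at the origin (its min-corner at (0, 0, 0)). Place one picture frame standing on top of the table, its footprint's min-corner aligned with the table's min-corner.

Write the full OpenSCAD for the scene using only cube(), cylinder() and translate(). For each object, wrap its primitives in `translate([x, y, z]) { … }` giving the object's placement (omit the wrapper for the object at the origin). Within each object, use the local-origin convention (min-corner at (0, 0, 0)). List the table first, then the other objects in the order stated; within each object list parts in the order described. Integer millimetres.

translate([0, 0, 706]) cube([761, 543, 44]);
translate([82, 82, 0]) cylinder(h = 706, r = 42);
translate([679, 82, 0]) cylinder(h = 706, r = 42);
translate([82, 461, 0]) cylinder(h = 706, r = 42);
translate([679, 461, 0]) cylinder(h = 706, r = 42);
translate([0, 0, 750]) {
  cube([48, 16, 515]);
  translate([486, 0, 0]) cube([48, 16, 515]);
  translate([48, 0, 0]) cube([438, 16, 48]);
  translate([48, 0, 467]) cube([438, 16, 48]);
}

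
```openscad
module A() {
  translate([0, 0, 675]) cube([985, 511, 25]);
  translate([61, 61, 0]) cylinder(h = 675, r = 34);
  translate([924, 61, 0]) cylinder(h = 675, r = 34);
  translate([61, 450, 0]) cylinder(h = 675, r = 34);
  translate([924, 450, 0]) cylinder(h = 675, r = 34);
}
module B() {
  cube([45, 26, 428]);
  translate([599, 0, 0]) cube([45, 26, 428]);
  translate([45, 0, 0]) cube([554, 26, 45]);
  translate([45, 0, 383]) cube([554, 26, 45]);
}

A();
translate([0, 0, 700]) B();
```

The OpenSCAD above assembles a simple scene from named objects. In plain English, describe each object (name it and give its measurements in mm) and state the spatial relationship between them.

A is a rectangular dining table. The top is 985×511×25 mm with its upper surface at z = 700 mm. It stands on four round legs of 68 mm diameter, each leg's bounding box inset 27 mm from the nearest pair of top edges, running from the floor to the underside of the top.

B is a rectangular picture frame lying in the x–z plane (depth along y). The opening is 554 mm wide (x) by 338 mm tall (z), surrounded by a border 45 mm wide on all four sides. The frame is 26 mm deep and is made of two full-height vertical stiles with two horizontal rails fitted between them.

The picture frame is on top of the table.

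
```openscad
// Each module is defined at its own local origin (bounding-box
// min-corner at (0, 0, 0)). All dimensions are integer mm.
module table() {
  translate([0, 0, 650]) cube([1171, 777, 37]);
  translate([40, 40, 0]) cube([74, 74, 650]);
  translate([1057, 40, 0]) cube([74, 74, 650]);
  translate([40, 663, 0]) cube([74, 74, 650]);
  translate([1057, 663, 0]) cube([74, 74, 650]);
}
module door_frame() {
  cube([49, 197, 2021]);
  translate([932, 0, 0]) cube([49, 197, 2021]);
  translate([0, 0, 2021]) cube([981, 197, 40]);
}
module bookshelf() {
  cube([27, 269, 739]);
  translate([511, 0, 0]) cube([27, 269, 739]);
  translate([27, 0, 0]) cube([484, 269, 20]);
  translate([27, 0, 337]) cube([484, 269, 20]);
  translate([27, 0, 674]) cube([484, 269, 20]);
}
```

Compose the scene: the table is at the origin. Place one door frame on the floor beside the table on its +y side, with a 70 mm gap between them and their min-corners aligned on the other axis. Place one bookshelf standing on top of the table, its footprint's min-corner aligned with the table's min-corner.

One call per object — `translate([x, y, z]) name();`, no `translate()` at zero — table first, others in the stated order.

table();
translate([0, 847, 0]) door_frame();
translate([0, 0, 687]) bookshelf();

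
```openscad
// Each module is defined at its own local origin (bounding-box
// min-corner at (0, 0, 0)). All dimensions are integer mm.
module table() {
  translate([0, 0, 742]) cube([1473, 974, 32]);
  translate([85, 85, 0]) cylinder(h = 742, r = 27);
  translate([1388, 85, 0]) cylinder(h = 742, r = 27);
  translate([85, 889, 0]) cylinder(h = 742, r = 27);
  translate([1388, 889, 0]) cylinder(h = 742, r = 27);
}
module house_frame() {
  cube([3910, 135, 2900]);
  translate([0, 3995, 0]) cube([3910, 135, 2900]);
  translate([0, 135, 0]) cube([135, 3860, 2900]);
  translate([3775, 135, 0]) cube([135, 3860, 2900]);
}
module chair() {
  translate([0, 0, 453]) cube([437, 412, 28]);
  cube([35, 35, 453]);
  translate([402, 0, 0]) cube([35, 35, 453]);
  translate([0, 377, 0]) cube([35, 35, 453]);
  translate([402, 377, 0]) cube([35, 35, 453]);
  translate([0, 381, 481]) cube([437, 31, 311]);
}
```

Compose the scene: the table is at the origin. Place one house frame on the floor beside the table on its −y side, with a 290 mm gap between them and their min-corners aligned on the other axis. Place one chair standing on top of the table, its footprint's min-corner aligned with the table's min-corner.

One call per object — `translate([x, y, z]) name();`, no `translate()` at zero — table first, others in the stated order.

table();
translate([0, -4420, 0]) house_frame();
translate([0, 0, 774]) chair();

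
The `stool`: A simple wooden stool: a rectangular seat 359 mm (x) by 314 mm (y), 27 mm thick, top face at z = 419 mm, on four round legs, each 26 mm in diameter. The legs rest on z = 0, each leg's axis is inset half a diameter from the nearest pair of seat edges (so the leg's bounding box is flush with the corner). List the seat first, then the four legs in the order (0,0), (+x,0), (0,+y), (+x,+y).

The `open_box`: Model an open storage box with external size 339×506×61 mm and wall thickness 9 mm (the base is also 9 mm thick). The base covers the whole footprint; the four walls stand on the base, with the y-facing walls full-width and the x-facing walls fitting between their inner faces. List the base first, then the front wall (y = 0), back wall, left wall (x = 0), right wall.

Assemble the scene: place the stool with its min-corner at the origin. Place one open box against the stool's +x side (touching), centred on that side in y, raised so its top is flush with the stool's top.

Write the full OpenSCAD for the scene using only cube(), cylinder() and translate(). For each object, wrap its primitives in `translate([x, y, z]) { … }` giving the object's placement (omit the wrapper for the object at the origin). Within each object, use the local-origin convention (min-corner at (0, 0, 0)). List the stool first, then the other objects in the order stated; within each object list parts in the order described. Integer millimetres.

translate([0, 0, 392]) cube([359, 314, 27]);
translate([13, 13, 0]) cylinder(h = 392, r = 13);
translate([346, 13, 0]) cylinder(h = 392, r = 13);
translate([13, 301, 0]) cylinder(h = 392, r = 13);
translate([346, 301, 0]) cylinder(h = 392, r = 13);
translate([359, -96, 358]) {
  cube([339, 506, 9]);
  translate([0, 0, 9]) cube([339, 9, 52]);
  translate([0, 497, 9]) cube([339, 9, 52]);
  translate([0, 9, 9]) cube([9, 488, 52]);
  translate([330, 9, 9]) cube([9, 488, 52]);
}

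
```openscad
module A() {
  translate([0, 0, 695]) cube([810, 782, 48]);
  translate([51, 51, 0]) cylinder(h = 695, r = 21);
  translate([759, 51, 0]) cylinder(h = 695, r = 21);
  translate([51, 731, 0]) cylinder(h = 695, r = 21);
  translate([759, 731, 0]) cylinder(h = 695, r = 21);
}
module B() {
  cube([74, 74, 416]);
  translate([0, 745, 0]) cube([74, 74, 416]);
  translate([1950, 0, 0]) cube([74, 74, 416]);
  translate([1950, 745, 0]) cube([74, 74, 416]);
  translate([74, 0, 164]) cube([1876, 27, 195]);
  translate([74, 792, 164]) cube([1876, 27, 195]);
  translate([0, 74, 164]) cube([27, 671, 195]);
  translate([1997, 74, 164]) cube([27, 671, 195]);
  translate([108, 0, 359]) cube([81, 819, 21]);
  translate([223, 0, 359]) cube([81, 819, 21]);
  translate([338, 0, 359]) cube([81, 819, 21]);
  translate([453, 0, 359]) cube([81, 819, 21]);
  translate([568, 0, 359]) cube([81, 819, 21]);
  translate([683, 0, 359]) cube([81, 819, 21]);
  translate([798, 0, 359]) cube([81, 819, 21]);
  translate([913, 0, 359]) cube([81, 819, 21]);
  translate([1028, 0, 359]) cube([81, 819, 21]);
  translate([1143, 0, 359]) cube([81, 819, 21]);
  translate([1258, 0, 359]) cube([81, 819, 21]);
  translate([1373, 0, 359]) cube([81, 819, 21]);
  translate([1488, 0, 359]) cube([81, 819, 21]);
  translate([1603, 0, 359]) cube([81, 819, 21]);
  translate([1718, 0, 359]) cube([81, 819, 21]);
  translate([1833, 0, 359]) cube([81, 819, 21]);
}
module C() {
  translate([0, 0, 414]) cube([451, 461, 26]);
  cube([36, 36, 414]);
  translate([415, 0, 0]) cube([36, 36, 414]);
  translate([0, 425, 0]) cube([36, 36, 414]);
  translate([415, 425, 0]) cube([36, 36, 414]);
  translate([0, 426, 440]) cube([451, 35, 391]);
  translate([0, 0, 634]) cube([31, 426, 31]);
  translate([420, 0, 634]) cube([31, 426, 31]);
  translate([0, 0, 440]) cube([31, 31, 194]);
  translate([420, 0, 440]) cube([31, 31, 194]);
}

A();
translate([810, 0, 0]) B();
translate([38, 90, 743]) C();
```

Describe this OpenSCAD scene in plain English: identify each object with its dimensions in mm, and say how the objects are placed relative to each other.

A is a table: top 810 mm (x) × 782 mm (y), 48 mm thick, upper face at z = 743 mm, on four round legs of 42 mm diameter, each leg's bounding box inset 30 mm from the nearest pair of top edges, running from z = 0 to the bottom of the top.

B is a bed frame 2024 mm long (x) by 819 mm wide (y). Four 74×74 mm corner posts, 416 mm tall, at the corners of the footprint. Four rails of 27 mm thickness and 195 mm height run between adjacent posts with their undersides at z = 164 mm, their outer faces flush with the outside of the frame (the two x-running rails run between the posts' inner faces; the two y-running rails run between the posts' inner faces). 16 slats, each 81 mm wide (x) and 21 mm thick, lie across the top of the two x-running rails, running the full 819 mm width of the frame in y; the slats are evenly spaced along x between the inner faces of the end posts with equal gaps (rounded down to the nearest mm) at the −x end and between each pair — any rounding remainder accumulates at the +x end.

C is a chair. The seat is a 451×461×26 mm slab with its top at z = 440 mm, on four 36×36 mm corner legs (flush with the seat edges, standing on z = 0). A flat backrest 35 mm thick, 391 mm tall, spans the full seat width and rises from the seat top along its +y edge, rear face flush with the rear of the seat. Two armrests of 31×31 mm section run along each side from the seat's front edge to the front of the backrest, top faces 225 mm above the seat top and outer faces flush with the seat's x-edges; a 31×31 mm post under the front of each armrest stands on the seat at the front corner.

The bed frame is against the table's +x side, with their −y faces flush. The chair is on top of the table.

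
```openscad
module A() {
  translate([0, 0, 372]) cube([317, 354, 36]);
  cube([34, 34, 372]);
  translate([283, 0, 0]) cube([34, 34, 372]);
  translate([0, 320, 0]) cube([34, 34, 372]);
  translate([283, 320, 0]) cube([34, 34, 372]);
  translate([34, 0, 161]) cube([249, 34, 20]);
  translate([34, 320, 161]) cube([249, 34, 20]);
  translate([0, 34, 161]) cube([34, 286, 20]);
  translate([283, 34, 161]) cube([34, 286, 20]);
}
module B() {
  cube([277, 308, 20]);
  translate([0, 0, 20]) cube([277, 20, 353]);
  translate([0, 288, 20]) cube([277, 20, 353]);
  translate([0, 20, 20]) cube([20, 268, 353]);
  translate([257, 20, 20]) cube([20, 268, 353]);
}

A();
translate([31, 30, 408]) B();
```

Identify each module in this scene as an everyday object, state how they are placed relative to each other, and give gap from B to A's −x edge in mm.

The open box's min-x is at 31; the stool's min-x is 0; gap = 31 mm.

A is a stool. B is an open box. The open box is on top of the stool. The gap from the open box to the stool's −x edge is 31 mm.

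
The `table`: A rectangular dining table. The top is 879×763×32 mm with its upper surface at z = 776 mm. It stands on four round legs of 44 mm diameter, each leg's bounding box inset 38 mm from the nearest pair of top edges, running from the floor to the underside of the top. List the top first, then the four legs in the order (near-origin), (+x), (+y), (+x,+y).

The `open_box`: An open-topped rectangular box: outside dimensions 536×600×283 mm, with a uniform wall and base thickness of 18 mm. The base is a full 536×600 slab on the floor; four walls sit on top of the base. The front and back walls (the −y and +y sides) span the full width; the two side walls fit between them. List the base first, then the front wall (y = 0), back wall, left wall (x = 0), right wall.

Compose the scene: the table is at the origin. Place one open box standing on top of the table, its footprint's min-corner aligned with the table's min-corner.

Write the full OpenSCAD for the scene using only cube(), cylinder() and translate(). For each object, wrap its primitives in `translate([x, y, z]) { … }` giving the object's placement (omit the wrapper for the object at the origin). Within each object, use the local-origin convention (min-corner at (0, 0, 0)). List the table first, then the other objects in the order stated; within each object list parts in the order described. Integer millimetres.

translate([0, 0, 744]) cube([879, 763, 32]);
translate([60, 60, 0]) cylinder(h = 744, r = 22);
translate([819, 60, 0]) cylinder(h = 744, r = 22);
translate([60, 703, 0]) cylinder(h = 744, r = 22);
translate([819, 703, 0]) cylinder(h = 744, r = 22);
translate([0, 0, 776]) {
  cube([536, 600, 18]);
  translate([0, 0, 18]) cube([536, 18, 265]);
  translate([0, 582, 18]) cube([536, 18, 265]);
  translate([0, 18, 18]) cube([18, 564, 265]);
  translate([518, 18, 18]) cube([18, 564, 265]);
}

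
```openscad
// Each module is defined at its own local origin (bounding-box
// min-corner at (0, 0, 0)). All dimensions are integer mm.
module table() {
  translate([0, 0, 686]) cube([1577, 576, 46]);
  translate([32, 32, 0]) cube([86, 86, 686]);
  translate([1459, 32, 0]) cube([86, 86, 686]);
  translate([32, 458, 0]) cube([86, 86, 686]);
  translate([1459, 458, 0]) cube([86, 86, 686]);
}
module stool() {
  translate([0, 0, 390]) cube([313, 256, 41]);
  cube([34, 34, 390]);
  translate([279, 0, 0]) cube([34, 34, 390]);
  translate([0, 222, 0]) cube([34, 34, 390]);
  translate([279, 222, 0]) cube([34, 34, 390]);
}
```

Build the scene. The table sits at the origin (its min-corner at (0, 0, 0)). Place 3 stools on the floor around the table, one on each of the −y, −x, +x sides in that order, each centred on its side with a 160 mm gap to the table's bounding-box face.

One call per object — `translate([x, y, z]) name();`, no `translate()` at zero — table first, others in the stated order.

table();
translate([632, -416, 0]) stool();
translate([-473, 160, 0]) stool();
translate([1737, 160, 0]) stool();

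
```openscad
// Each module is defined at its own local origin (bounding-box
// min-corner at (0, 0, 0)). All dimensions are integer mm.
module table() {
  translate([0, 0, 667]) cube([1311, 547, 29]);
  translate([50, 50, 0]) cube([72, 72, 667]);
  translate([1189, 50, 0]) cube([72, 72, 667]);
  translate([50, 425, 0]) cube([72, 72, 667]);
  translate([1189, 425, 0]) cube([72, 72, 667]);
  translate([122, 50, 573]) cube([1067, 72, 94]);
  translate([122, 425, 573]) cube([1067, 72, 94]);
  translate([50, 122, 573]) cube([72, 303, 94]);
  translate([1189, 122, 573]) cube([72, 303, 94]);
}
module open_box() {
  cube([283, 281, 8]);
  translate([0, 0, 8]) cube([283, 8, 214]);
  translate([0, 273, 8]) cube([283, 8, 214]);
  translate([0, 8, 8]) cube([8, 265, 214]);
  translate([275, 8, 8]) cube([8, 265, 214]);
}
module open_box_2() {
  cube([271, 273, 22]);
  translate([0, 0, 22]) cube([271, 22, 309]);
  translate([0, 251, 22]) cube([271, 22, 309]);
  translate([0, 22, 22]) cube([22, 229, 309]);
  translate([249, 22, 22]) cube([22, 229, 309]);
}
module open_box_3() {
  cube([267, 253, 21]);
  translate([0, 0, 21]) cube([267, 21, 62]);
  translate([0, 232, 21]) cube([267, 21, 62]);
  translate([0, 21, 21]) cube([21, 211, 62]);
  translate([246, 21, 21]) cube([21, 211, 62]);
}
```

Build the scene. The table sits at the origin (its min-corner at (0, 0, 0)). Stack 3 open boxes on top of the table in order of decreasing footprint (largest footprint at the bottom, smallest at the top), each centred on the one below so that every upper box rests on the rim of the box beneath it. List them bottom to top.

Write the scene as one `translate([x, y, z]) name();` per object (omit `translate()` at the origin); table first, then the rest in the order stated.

table();
translate([514, 133, 696]) open_box();
translate([520, 137, 918]) open_box_2();
translate([522, 147, 1249]) open_box_3();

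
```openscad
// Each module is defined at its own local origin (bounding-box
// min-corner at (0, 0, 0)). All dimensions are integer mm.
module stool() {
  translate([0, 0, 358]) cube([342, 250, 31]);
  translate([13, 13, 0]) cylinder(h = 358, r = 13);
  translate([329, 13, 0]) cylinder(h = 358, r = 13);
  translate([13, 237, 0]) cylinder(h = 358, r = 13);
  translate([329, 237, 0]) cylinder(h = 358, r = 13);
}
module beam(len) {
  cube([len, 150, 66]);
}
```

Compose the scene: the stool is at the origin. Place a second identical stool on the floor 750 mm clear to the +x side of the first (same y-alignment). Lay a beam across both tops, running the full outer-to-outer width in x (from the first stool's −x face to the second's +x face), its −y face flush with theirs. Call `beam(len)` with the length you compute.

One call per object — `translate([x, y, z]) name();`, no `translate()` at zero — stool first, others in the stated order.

stool();
translate([1092, 0, 0]) stool();
translate([0, 0, 389]) beam(1434);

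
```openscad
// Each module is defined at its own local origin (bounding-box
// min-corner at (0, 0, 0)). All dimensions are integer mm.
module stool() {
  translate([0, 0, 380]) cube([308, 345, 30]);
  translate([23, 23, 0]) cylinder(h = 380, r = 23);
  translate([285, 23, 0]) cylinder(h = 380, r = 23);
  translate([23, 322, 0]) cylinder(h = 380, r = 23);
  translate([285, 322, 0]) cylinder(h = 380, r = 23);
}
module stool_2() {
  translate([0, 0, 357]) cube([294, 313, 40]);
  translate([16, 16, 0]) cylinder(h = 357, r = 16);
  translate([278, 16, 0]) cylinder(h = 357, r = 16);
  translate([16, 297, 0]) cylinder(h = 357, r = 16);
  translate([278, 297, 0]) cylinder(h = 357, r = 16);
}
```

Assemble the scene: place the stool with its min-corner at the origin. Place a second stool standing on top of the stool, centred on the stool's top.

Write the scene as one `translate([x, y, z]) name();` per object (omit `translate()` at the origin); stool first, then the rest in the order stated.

stool();
translate([7, 16, 410]) stool_2();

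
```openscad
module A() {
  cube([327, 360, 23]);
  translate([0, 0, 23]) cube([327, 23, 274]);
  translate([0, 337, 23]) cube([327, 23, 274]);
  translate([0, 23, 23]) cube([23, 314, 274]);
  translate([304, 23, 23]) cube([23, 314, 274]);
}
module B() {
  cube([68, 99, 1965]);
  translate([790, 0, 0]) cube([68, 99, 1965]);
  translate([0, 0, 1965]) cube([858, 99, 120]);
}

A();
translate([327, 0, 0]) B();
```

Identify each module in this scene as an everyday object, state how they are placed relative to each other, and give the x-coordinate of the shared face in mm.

A is an open box. B is a door frame. The door frame is against the open box's +x side, with their −y faces flush. The x-coordinate of the shared face is 327 mm.

The open box's +x face and the door frame's −x face are both at x = 327 mm.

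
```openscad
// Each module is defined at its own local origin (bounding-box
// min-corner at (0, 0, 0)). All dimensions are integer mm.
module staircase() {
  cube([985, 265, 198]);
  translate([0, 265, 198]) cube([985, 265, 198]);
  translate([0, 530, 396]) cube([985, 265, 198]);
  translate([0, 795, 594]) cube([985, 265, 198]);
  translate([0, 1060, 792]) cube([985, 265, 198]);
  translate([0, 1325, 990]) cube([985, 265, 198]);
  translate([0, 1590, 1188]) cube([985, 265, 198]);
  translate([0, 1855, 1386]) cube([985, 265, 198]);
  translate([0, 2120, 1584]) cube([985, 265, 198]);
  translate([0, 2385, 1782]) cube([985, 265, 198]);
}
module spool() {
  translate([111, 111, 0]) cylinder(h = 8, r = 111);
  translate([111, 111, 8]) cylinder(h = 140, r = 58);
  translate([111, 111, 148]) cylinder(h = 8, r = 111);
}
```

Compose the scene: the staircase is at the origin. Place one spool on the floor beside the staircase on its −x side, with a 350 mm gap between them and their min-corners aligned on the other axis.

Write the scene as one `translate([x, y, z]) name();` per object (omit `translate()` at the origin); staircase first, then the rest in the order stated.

staircase();
translate([-572, 0, 0]) spool();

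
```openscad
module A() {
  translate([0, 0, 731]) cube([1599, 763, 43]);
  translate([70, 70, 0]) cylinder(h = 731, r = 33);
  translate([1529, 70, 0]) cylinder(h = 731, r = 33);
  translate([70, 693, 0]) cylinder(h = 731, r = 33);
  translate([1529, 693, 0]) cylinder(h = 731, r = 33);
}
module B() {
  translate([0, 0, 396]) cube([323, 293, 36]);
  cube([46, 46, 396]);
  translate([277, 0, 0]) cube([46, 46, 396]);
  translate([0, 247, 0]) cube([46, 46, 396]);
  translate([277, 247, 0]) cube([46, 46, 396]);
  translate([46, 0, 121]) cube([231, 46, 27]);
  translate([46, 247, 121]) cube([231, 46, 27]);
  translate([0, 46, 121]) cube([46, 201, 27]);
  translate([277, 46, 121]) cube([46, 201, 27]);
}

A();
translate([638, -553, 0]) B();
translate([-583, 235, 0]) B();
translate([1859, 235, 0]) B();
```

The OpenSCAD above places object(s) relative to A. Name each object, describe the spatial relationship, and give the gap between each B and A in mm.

Each stool's nearest face is 260 mm from the table's bounding box.

A is a table. B is a stool. Three stools sit around the table at the −y, −x, +x sides. The gap between each stool and the table is 260 mm.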